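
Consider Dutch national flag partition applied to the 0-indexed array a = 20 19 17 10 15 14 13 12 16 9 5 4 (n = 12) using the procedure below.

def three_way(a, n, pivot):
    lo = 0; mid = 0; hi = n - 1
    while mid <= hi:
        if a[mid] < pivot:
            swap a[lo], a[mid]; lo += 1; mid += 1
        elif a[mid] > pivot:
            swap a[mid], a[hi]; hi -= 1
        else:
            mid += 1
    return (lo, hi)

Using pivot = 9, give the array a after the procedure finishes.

4 5 9 15 14 13 12 16 10 17 19 20

pivot = 9; lo=0, mid=0, hi=11
a[mid]=20>9: swap a[0],a[11]; hi=10 → 4 19 17 10 15 14 13 12 16 9 5 20
a[mid]=4<9: swap a[0],a[0]; lo=1,mid=1 → 4 19 17 10 15 14 13 12 16 9 5 20
a[mid]=19>9: swap a[1],a[10]; hi=9 → 4 5 17 10 15 14 13 12 16 9 19 20
a[mid]=5<9: swap a[1],a[1]; lo=2,mid=2 → 4 5 17 10 15 14 13 12 16 9 19 20
a[mid]=17>9: swap a[2],a[9]; hi=8 → 4 5 9 10 15 14 13 12 16 17 19 20
a[mid]=9=9: mid=3
a[mid]=10>9: swap a[3],a[8]; hi=7 → 4 5 9 16 15 14 13 12 10 17 19 20
a[mid]=16>9: swap a[3],a[7]; hi=6 → 4 5 9 12 15 14 13 16 10 17 19 20
a[mid]=12>9: swap a[3],a[6]; hi=5 → 4 5 9 13 15 14 12 16 10 17 19 20
a[mid]=13>9: swap a[3],a[5]; hi=4 → 4 5 9 14 15 13 12 16 10 17 19 20
a[mid]=14>9: swap a[3],a[4]; hi=3 → 4 5 9 15 14 13 12 16 10 17 19 20
a[mid]=15>9: swap a[3],a[3]; hi=2 → 4 5 9 15 14 13 12 16 10 17 19 20
end: lo=2, hi=2; a = 4 5 9 15 14 13 12 16 10 17 19 20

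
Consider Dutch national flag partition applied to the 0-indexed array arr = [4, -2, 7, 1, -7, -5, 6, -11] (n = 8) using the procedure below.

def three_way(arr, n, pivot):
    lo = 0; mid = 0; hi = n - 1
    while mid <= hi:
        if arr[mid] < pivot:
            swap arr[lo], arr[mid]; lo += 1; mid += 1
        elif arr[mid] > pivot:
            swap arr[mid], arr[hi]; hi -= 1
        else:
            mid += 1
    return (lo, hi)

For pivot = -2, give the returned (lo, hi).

pivot = -2; lo=0, mid=0, hi=7
arr[mid]=4>-2: swap arr[0],arr[7]; hi=6 → [-11, -2, 7, 1, -7, -5, 6, 4]
arr[mid]=-11<-2: swap arr[0],arr[0]; lo=1,mid=1 → [-11, -2, 7, 1, -7, -5, 6, 4]
arr[mid]=-2=-2: mid=2
arr[mid]=7>-2: swap arr[2],arr[6]; hi=5 → [-11, -2, 6, 1, -7, -5, 7, 4]
arr[mid]=6>-2: swap arr[2],arr[5]; hi=4 → [-11, -2, -5, 1, -7, 6, 7, 4]
arr[mid]=-5<-2: swap arr[1],arr[2]; lo=2,mid=3 → [-11, -5, -2, 1, -7, 6, 7, 4]
arr[mid]=1>-2: swap arr[3],arr[4]; hi=3 → [-11, -5, -2, -7, 1, 6, 7, 4]
arr[mid]=-7<-2: swap arr[2],arr[3]; lo=3,mid=4 → [-11, -5, -7, -2, 1, 6, 7, 4]
end: lo=3, hi=3; arr = [-11, -5, -7, -2, 1, 6, 7, 4]

(3, 3)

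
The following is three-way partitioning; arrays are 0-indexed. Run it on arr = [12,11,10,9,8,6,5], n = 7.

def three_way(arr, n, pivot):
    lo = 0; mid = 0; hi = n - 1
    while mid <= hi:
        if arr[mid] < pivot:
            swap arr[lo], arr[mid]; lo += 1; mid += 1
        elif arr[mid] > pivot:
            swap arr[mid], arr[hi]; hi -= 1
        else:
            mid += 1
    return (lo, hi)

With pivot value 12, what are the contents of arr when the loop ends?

pivot = 12; lo=0, mid=0, hi=6
arr[mid]=12=12: mid=1
arr[mid]=11<12: swap arr[0],arr[1]; lo=1,mid=2 → [11,12,10,9,8,6,5]
arr[mid]=10<12: swap arr[1],arr[2]; lo=2,mid=3 → [11,10,12,9,8,6,5]
arr[mid]=9<12: swap arr[2],arr[3]; lo=3,mid=4 → [11,10,9,12,8,6,5]
arr[mid]=8<12: swap arr[3],arr[4]; lo=4,mid=5 → [11,10,9,8,12,6,5]
arr[mid]=6<12: swap arr[4],arr[5]; lo=5,mid=6 → [11,10,9,8,6,12,5]
arr[mid]=5<12: swap arr[5],arr[6]; lo=6,mid=7 → [11,10,9,8,6,5,12]
end: lo=6, hi=6; arr = [11,10,9,8,6,5,12]

[11,10,9,8,6,5,12]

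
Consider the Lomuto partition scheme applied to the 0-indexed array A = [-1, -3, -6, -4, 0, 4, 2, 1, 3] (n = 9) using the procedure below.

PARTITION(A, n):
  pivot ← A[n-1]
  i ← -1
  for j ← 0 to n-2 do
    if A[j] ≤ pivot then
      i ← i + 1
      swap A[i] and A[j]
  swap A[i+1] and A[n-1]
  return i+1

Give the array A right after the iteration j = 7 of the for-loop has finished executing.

pivot=3, i=-1
j=0: -1≤3, i=0, swap(0,0) ⇒ [-1, -3, -6, -4, 0, 4, 2, 1, 3]
j=1: -3≤3, i=1, swap(1,1) ⇒ [-1, -3, -6, -4, 0, 4, 2, 1, 3]
j=2: -6≤3, i=2, swap(2,2) ⇒ [-1, -3, -6, -4, 0, 4, 2, 1, 3]
j=3: -4≤3, i=3, swap(3,3) ⇒ [-1, -3, -6, -4, 0, 4, 2, 1, 3]
j=4: 0≤3, i=4, swap(4,4) ⇒ [-1, -3, -6, -4, 0, 4, 2, 1, 3]
j=5: 4>3, skip
j=6: 2≤3, i=5, swap(5,6) ⇒ [-1, -3, -6, -4, 0, 2, 4, 1, 3]
j=7: 1≤3, i=6, swap(6,7) ⇒ [-1, -3, -6, -4, 0, 2, 1, 4, 3]
(after j=7) A = [-1, -3, -6, -4, 0, 2, 1, 4, 3]

[-1, -3, -6, -4, 0, 2, 1, 4, 3]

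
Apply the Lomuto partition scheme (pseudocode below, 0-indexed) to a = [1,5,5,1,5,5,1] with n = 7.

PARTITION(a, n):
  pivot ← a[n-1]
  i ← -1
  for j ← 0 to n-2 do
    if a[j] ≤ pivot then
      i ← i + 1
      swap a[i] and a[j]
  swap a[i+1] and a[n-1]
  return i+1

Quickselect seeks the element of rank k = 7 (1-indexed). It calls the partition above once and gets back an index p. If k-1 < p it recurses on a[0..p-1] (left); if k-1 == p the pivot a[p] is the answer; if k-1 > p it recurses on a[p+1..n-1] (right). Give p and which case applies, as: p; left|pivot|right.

2; right

pivot = a[6] = 1; i = -1
j=0: a[0]=1 ≤ 1 → i=0, swap a[0],a[0] (no change) → [1,5,5,1,5,5,1]
j=1: a[1]=5 > 1 → no swap
j=2: a[2]=5 > 1 → no swap
j=3: a[3]=1 ≤ 1 → i=1, swap a[1],a[3] → [1,1,5,5,5,5,1]
j=4: a[4]=5 > 1 → no swap
j=5: a[5]=5 > 1 → no swap
final swap a[2],a[6] → [1,1,1,5,5,5,5]; return 2
p = 2; k-1 = 6 > 2 ⇒ right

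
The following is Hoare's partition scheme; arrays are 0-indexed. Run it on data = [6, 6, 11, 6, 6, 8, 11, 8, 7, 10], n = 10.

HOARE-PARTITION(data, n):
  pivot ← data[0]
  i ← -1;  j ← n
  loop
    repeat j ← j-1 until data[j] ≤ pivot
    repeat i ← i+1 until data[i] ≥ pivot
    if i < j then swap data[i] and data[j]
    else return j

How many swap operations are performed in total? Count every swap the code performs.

2

pivot = data[0] = 6; i = -1, j = 10
j→4 (data[4]=6≤6), i→0 (data[0]=6≥6); i<j, swap → [6, 6, 11, 6, 6, 8, 11, 8, 7, 10]
j→3 (data[3]=6≤6), i→1 (data[1]=6≥6); i<j, swap → [6, 6, 11, 6, 6, 8, 11, 8, 7, 10]
j→1, i→2; i≥j, return j=1. data = [6, 6, 11, 6, 6, 8, 11, 8, 7, 10]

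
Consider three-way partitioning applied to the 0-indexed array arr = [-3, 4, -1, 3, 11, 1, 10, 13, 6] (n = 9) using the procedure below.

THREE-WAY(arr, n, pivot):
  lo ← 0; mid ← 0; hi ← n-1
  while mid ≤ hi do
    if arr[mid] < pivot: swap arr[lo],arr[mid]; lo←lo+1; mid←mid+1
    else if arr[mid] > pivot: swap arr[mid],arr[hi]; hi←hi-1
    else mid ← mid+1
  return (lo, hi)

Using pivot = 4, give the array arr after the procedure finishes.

lo=0 mid=0 hi=8
-3<4: swap(0,0), lo=1 mid=1 ⇒ [-3, 4, -1, 3, 11, 1, 10, 13, 6]
4=4: mid=2
-1<4: swap(1,2), lo=2 mid=3 ⇒ [-3, -1, 4, 3, 11, 1, 10, 13, 6]
3<4: swap(2,3), lo=3 mid=4 ⇒ [-3, -1, 3, 4, 11, 1, 10, 13, 6]
11>4: swap(4,8), hi=7 ⇒ [-3, -1, 3, 4, 6, 1, 10, 13, 11]
6>4: swap(4,7), hi=6 ⇒ [-3, -1, 3, 4, 13, 1, 10, 6, 11]
13>4: swap(4,6), hi=5 ⇒ [-3, -1, 3, 4, 10, 1, 13, 6, 11]
10>4: swap(4,5), hi=4 ⇒ [-3, -1, 3, 4, 1, 10, 13, 6, 11]
1<4: swap(3,4), lo=4 mid=5 ⇒ [-3, -1, 3, 1, 4, 10, 13, 6, 11]
done. lo=4 hi=4; arr=[-3, -1, 3, 1, 4, 10, 13, 6, 11]

[-3, -1, 3, 1, 4, 10, 13, 6, 11]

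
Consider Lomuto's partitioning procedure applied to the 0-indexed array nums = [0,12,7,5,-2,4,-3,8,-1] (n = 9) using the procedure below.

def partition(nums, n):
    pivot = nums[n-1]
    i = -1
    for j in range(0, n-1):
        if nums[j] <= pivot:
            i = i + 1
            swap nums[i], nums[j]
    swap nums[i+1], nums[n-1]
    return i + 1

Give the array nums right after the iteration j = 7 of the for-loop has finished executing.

pivot=-1, i=-1
j=0: 0>-1, skip
j=1: 12>-1, skip
j=2: 7>-1, skip
j=3: 5>-1, skip
j=4: -2≤-1, i=0, swap(0,4) ⇒ [-2,12,7,5,0,4,-3,8,-1]
j=5: 4>-1, skip
j=6: -3≤-1, i=1, swap(1,6) ⇒ [-2,-3,7,5,0,4,12,8,-1]
j=7: 8>-1, skip
(after j=7) nums = [-2,-3,7,5,0,4,12,8,-1]

[-2,-3,7,5,0,4,12,8,-1]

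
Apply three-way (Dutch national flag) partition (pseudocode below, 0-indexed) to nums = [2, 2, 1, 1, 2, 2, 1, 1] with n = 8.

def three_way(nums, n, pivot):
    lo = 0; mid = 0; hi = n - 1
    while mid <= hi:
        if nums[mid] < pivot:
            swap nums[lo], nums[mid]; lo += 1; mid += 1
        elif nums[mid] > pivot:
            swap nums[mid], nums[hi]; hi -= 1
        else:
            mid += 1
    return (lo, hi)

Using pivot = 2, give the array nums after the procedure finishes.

pivot = 2; lo=0, mid=0, hi=7
nums[mid]=2=2: mid=1
nums[mid]=2=2: mid=2
nums[mid]=1<2: swap nums[0],nums[2]; lo=1,mid=3 → [1, 2, 2, 1, 2, 2, 1, 1]
nums[mid]=1<2: swap nums[1],nums[3]; lo=2,mid=4 → [1, 1, 2, 2, 2, 2, 1, 1]
nums[mid]=2=2: mid=5
nums[mid]=2=2: mid=6
nums[mid]=1<2: swap nums[2],nums[6]; lo=3,mid=7 → [1, 1, 1, 2, 2, 2, 2, 1]
nums[mid]=1<2: swap nums[3],nums[7]; lo=4,mid=8 → [1, 1, 1, 1, 2, 2, 2, 2]
end: lo=4, hi=7; nums = [1, 1, 1, 1, 2, 2, 2, 2]

[1, 1, 1, 1, 2, 2, 2, 2]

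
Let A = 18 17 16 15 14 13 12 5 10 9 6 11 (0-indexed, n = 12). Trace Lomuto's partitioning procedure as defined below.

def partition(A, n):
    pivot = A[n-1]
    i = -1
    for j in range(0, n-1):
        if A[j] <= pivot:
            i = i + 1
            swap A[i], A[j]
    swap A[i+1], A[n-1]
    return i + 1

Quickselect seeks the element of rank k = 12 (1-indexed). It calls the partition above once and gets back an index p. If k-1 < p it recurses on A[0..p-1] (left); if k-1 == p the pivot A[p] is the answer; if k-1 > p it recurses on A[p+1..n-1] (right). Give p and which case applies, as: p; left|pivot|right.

pivot = A[11] = 11; i = -1
j=0: A[0]=18 > 11 → no swap
j=1: A[1]=17 > 11 → no swap
j=2: A[2]=16 > 11 → no swap
j=3: A[3]=15 > 11 → no swap
j=4: A[4]=14 > 11 → no swap
j=5: A[5]=13 > 11 → no swap
j=6: A[6]=12 > 11 → no swap
j=7: A[7]=5 ≤ 11 → i=0, swap A[0],A[7] → 5 17 16 15 14 13 12 18 10 9 6 11
j=8: A[8]=10 ≤ 11 → i=1, swap A[1],A[8] → 5 10 16 15 14 13 12 18 17 9 6 11
j=9: A[9]=9 ≤ 11 → i=2, swap A[2],A[9] → 5 10 9 15 14 13 12 18 17 16 6 11
j=10: A[10]=6 ≤ 11 → i=3, swap A[3],A[10] → 5 10 9 6 14 13 12 18 17 16 15 11
final swap A[4],A[11] → 5 10 9 6 11 13 12 18 17 16 15 14; return 4
p = 4; k-1 = 11 > 4 ⇒ right

4; right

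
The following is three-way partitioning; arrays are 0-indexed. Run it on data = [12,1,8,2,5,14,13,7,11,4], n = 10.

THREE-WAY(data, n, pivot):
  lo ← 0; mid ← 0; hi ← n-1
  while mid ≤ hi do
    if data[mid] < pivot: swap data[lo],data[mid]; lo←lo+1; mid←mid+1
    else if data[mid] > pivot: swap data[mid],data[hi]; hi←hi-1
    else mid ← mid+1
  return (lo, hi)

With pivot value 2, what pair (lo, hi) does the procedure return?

(1, 1)

lo=0 mid=0 hi=9
12>2: swap(0,9), hi=8 ⇒ [4,1,8,2,5,14,13,7,11,12]
4>2: swap(0,8), hi=7 ⇒ [11,1,8,2,5,14,13,7,4,12]
11>2: swap(0,7), hi=6 ⇒ [7,1,8,2,5,14,13,11,4,12]
7>2: swap(0,6), hi=5 ⇒ [13,1,8,2,5,14,7,11,4,12]
13>2: swap(0,5), hi=4 ⇒ [14,1,8,2,5,13,7,11,4,12]
14>2: swap(0,4), hi=3 ⇒ [5,1,8,2,14,13,7,11,4,12]
5>2: swap(0,3), hi=2 ⇒ [2,1,8,5,14,13,7,11,4,12]
2=2: mid=1
1<2: swap(0,1), lo=1 mid=2 ⇒ [1,2,8,5,14,13,7,11,4,12]
8>2: swap(2,2), hi=1 ⇒ [1,2,8,5,14,13,7,11,4,12]
done. lo=1 hi=1; data=[1,2,8,5,14,13,7,11,4,12]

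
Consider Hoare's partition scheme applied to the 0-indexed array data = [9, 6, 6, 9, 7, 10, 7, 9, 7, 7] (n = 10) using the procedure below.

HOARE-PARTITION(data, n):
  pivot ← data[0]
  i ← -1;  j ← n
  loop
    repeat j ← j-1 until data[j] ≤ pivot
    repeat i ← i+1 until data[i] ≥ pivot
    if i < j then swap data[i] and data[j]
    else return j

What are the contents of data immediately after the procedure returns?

[7, 6, 6, 7, 7, 9, 7, 10, 9, 9]

pivot = data[0] = 9; i = -1, j = 10
j→9 (data[9]=7≤9), i→0 (data[0]=9≥9); i<j, swap → [7, 6, 6, 9, 7, 10, 7, 9, 7, 9]
j→8 (data[8]=7≤9), i→3 (data[3]=9≥9); i<j, swap → [7, 6, 6, 7, 7, 10, 7, 9, 9, 9]
j→7 (data[7]=9≤9), i→5 (data[5]=10≥9); i<j, swap → [7, 6, 6, 7, 7, 9, 7, 10, 9, 9]
j→6, i→7; i≥j, return j=6. data = [7, 6, 6, 7, 7, 9, 7, 10, 9, 9]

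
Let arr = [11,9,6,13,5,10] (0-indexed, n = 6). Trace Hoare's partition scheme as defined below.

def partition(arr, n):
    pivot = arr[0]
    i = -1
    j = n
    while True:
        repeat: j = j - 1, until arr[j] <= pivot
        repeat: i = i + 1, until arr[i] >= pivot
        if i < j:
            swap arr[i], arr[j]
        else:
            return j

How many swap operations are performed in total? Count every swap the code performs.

pivot = arr[0] = 11; i = -1, j = 6
j→5 (arr[5]=10≤11), i→0 (arr[0]=11≥11); i<j, swap → [10,9,6,13,5,11]
j→4 (arr[4]=5≤11), i→3 (arr[3]=13≥11); i<j, swap → [10,9,6,5,13,11]
j→3, i→4; i≥j, return j=3. arr = [10,9,6,5,13,11]

2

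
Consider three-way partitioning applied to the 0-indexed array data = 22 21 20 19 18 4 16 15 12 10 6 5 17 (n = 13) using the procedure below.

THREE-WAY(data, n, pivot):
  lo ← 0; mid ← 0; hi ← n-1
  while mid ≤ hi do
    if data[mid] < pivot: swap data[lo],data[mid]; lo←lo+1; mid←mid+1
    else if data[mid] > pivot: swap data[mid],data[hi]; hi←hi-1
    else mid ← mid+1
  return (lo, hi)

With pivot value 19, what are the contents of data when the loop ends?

pivot = 19; lo=0, mid=0, hi=12
data[mid]=22>19: swap data[0],data[12]; hi=11 → 17 21 20 19 18 4 16 15 12 10 6 5 22
data[mid]=17<19: swap data[0],data[0]; lo=1,mid=1 → 17 21 20 19 18 4 16 15 12 10 6 5 22
data[mid]=21>19: swap data[1],data[11]; hi=10 → 17 5 20 19 18 4 16 15 12 10 6 21 22
data[mid]=5<19: swap data[1],data[1]; lo=2,mid=2 → 17 5 20 19 18 4 16 15 12 10 6 21 22
data[mid]=20>19: swap data[2],data[10]; hi=9 → 17 5 6 19 18 4 16 15 12 10 20 21 22
data[mid]=6<19: swap data[2],data[2]; lo=3,mid=3 → 17 5 6 19 18 4 16 15 12 10 20 21 22
data[mid]=19=19: mid=4
data[mid]=18<19: swap data[3],data[4]; lo=4,mid=5 → 17 5 6 18 19 4 16 15 12 10 20 21 22
data[mid]=4<19: swap data[4],data[5]; lo=5,mid=6 → 17 5 6 18 4 19 16 15 12 10 20 21 22
data[mid]=16<19: swap data[5],data[6]; lo=6,mid=7 → 17 5 6 18 4 16 19 15 12 10 20 21 22
data[mid]=15<19: swap data[6],data[7]; lo=7,mid=8 → 17 5 6 18 4 16 15 19 12 10 20 21 22
data[mid]=12<19: swap data[7],data[8]; lo=8,mid=9 → 17 5 6 18 4 16 15 12 19 10 20 21 22
data[mid]=10<19: swap data[8],data[9]; lo=9,mid=10 → 17 5 6 18 4 16 15 12 10 19 20 21 22
end: lo=9, hi=9; data = 17 5 6 18 4 16 15 12 10 19 20 21 22

17 5 6 18 4 16 15 12 10 19 20 21 22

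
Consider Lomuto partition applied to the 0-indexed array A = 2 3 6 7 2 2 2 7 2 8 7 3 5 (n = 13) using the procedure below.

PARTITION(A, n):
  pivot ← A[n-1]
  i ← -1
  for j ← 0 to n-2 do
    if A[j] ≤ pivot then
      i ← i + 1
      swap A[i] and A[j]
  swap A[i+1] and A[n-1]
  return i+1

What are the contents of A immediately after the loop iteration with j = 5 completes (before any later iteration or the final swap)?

pivot = A[12] = 5; i = -1
j=0: A[0]=2 ≤ 5 → i=0, swap A[0],A[0] (no change) → 2 3 6 7 2 2 2 7 2 8 7 3 5
j=1: A[1]=3 ≤ 5 → i=1, swap A[1],A[1] (no change) → 2 3 6 7 2 2 2 7 2 8 7 3 5
j=2: A[2]=6 > 5 → no swap
j=3: A[3]=7 > 5 → no swap
j=4: A[4]=2 ≤ 5 → i=2, swap A[2],A[4] → 2 3 2 7 6 2 2 7 2 8 7 3 5
j=5: A[5]=2 ≤ 5 → i=3, swap A[3],A[5] → 2 3 2 2 6 7 2 7 2 8 7 3 5
(after j=5) A = 2 3 2 2 6 7 2 7 2 8 7 3 5

2 3 2 2 6 7 2 7 2 8 7 3 5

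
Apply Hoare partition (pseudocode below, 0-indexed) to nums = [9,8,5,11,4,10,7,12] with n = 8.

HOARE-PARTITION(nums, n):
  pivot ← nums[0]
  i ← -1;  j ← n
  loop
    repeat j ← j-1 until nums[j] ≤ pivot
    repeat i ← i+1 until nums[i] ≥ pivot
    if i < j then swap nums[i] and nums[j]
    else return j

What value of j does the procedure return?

pivot = nums[0] = 9; i = -1, j = 8
j→6 (nums[6]=7≤9), i→0 (nums[0]=9≥9); i<j, swap → [7,8,5,11,4,10,9,12]
j→4 (nums[4]=4≤9), i→3 (nums[3]=11≥9); i<j, swap → [7,8,5,4,11,10,9,12]
j→3, i→4; i≥j, return j=3. nums = [7,8,5,4,11,10,9,12]

3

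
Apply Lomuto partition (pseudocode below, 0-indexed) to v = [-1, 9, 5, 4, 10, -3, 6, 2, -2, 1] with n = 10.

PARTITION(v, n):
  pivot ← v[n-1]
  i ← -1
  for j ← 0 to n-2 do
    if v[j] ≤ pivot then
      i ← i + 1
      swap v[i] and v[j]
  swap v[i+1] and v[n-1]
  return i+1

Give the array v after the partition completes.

pivot = v[9] = 1; i = -1
j=0: v[0]=-1 ≤ 1 → i=0, swap v[0],v[0] (no change) → [-1, 9, 5, 4, 10, -3, 6, 2, -2, 1]
j=1: v[1]=9 > 1 → no swap
j=2: v[2]=5 > 1 → no swap
j=3: v[3]=4 > 1 → no swap
j=4: v[4]=10 > 1 → no swap
j=5: v[5]=-3 ≤ 1 → i=1, swap v[1],v[5] → [-1, -3, 5, 4, 10, 9, 6, 2, -2, 1]
j=6: v[6]=6 > 1 → no swap
j=7: v[7]=2 > 1 → no swap
j=8: v[8]=-2 ≤ 1 → i=2, swap v[2],v[8] → [-1, -3, -2, 4, 10, 9, 6, 2, 5, 1]
final swap v[3],v[9] → [-1, -3, -2, 1, 10, 9, 6, 2, 5, 4]; return 3

[-1, -3, -2, 1, 10, 9, 6, 2, 5, 4]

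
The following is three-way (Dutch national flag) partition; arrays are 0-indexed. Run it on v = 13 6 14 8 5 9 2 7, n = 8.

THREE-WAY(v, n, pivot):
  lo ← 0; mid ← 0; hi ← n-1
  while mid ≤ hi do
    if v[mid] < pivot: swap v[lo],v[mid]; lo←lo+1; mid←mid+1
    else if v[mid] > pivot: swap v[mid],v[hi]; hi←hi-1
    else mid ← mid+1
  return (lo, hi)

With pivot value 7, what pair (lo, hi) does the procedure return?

(3, 3)

pivot = 7; lo=0, mid=0, hi=7
v[mid]=13>7: swap v[0],v[7]; hi=6 → 7 6 14 8 5 9 2 13
v[mid]=7=7: mid=1
v[mid]=6<7: swap v[0],v[1]; lo=1,mid=2 → 6 7 14 8 5 9 2 13
v[mid]=14>7: swap v[2],v[6]; hi=5 → 6 7 2 8 5 9 14 13
v[mid]=2<7: swap v[1],v[2]; lo=2,mid=3 → 6 2 7 8 5 9 14 13
v[mid]=8>7: swap v[3],v[5]; hi=4 → 6 2 7 9 5 8 14 13
v[mid]=9>7: swap v[3],v[4]; hi=3 → 6 2 7 5 9 8 14 13
v[mid]=5<7: swap v[2],v[3]; lo=3,mid=4 → 6 2 5 7 9 8 14 13
end: lo=3, hi=3; v = 6 2 5 7 9 8 14 13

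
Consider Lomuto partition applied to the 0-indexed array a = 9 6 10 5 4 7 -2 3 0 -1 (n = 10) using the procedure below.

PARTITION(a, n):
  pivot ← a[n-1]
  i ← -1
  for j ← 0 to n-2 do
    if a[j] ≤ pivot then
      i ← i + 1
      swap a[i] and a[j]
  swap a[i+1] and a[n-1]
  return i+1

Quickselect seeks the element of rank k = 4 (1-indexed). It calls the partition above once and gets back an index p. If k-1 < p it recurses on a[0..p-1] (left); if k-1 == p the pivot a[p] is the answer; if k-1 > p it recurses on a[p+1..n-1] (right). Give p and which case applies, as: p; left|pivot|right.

pivot=-1, i=-1
j=0: 9>-1, skip
j=1: 6>-1, skip
j=2: 10>-1, skip
j=3: 5>-1, skip
j=4: 4>-1, skip
j=5: 7>-1, skip
j=6: -2≤-1, i=0, swap(0,6) ⇒ -2 6 10 5 4 7 9 3 0 -1
j=7: 3>-1, skip
j=8: 0>-1, skip
swap(1,9) ⇒ -2 -1 10 5 4 7 9 3 0 6; return 1
p = 1; k-1 = 3 > 1 ⇒ right

1; right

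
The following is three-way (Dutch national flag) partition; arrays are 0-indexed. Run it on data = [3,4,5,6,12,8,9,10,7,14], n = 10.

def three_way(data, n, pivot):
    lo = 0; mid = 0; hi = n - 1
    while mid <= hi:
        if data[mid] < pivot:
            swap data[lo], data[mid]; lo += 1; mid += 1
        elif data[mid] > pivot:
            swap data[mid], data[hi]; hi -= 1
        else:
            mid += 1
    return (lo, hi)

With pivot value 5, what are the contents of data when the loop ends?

lo=0 mid=0 hi=9
3<5: swap(0,0), lo=1 mid=1 ⇒ [3,4,5,6,12,8,9,10,7,14]
4<5: swap(1,1), lo=2 mid=2 ⇒ [3,4,5,6,12,8,9,10,7,14]
5=5: mid=3
6>5: swap(3,9), hi=8 ⇒ [3,4,5,14,12,8,9,10,7,6]
14>5: swap(3,8), hi=7 ⇒ [3,4,5,7,12,8,9,10,14,6]
7>5: swap(3,7), hi=6 ⇒ [3,4,5,10,12,8,9,7,14,6]
10>5: swap(3,6), hi=5 ⇒ [3,4,5,9,12,8,10,7,14,6]
9>5: swap(3,5), hi=4 ⇒ [3,4,5,8,12,9,10,7,14,6]
8>5: swap(3,4), hi=3 ⇒ [3,4,5,12,8,9,10,7,14,6]
12>5: swap(3,3), hi=2 ⇒ [3,4,5,12,8,9,10,7,14,6]
done. lo=2 hi=2; data=[3,4,5,12,8,9,10,7,14,6]

[3,4,5,12,8,9,10,7,14,6]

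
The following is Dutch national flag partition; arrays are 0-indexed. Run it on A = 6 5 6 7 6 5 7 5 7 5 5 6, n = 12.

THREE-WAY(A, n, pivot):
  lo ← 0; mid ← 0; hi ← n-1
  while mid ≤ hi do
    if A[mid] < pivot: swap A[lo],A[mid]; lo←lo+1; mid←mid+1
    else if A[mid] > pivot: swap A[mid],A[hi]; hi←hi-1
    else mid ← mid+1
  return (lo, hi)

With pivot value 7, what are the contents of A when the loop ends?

6 5 6 6 5 5 5 5 6 7 7 7

lo=0 mid=0 hi=11
6<7: swap(0,0), lo=1 mid=1 ⇒ 6 5 6 7 6 5 7 5 7 5 5 6
5<7: swap(1,1), lo=2 mid=2 ⇒ 6 5 6 7 6 5 7 5 7 5 5 6
6<7: swap(2,2), lo=3 mid=3 ⇒ 6 5 6 7 6 5 7 5 7 5 5 6
7=7: mid=4
6<7: swap(3,4), lo=4 mid=5 ⇒ 6 5 6 6 7 5 7 5 7 5 5 6
5<7: swap(4,5), lo=5 mid=6 ⇒ 6 5 6 6 5 7 7 5 7 5 5 6
7=7: mid=7
5<7: swap(5,7), lo=6 mid=8 ⇒ 6 5 6 6 5 5 7 7 7 5 5 6
7=7: mid=9
5<7: swap(6,9), lo=7 mid=10 ⇒ 6 5 6 6 5 5 5 7 7 7 5 6
5<7: swap(7,10), lo=8 mid=11 ⇒ 6 5 6 6 5 5 5 5 7 7 7 6
6<7: swap(8,11), lo=9 mid=12 ⇒ 6 5 6 6 5 5 5 5 6 7 7 7
done. lo=9 hi=11; A=6 5 6 6 5 5 5 5 6 7 7 7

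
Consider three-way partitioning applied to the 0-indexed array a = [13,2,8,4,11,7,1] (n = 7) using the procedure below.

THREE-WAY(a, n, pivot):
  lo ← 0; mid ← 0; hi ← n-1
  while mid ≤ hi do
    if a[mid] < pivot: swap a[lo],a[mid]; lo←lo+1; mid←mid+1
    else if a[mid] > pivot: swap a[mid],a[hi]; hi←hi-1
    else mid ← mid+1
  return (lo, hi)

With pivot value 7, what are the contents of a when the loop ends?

lo=0 mid=0 hi=6
13>7: swap(0,6), hi=5 ⇒ [1,2,8,4,11,7,13]
1<7: swap(0,0), lo=1 mid=1 ⇒ [1,2,8,4,11,7,13]
2<7: swap(1,1), lo=2 mid=2 ⇒ [1,2,8,4,11,7,13]
8>7: swap(2,5), hi=4 ⇒ [1,2,7,4,11,8,13]
7=7: mid=3
4<7: swap(2,3), lo=3 mid=4 ⇒ [1,2,4,7,11,8,13]
11>7: swap(4,4), hi=3 ⇒ [1,2,4,7,11,8,13]
done. lo=3 hi=3; a=[1,2,4,7,11,8,13]

[1,2,4,7,11,8,13]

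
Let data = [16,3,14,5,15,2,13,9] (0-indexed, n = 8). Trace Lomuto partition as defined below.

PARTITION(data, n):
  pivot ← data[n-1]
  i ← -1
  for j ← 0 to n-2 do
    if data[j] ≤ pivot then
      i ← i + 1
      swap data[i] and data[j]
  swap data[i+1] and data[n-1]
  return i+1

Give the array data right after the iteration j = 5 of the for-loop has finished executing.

[3,5,2,16,15,14,13,9]

pivot=9, i=-1
j=0: 16>9, skip
j=1: 3≤9, i=0, swap(0,1) ⇒ [3,16,14,5,15,2,13,9]
j=2: 14>9, skip
j=3: 5≤9, i=1, swap(1,3) ⇒ [3,5,14,16,15,2,13,9]
j=4: 15>9, skip
j=5: 2≤9, i=2, swap(2,5) ⇒ [3,5,2,16,15,14,13,9]
(after j=5) data = [3,5,2,16,15,14,13,9]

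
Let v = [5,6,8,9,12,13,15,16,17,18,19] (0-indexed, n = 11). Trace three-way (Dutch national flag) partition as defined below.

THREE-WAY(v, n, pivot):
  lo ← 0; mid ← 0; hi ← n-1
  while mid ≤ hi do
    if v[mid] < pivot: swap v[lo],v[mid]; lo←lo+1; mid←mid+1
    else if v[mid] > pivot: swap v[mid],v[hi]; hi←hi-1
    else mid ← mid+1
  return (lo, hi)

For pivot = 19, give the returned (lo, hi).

(10, 10)

lo=0 mid=0 hi=10
5<19: swap(0,0), lo=1 mid=1 ⇒ [5,6,8,9,12,13,15,16,17,18,19]
6<19: swap(1,1), lo=2 mid=2 ⇒ [5,6,8,9,12,13,15,16,17,18,19]
8<19: swap(2,2), lo=3 mid=3 ⇒ [5,6,8,9,12,13,15,16,17,18,19]
9<19: swap(3,3), lo=4 mid=4 ⇒ [5,6,8,9,12,13,15,16,17,18,19]
12<19: swap(4,4), lo=5 mid=5 ⇒ [5,6,8,9,12,13,15,16,17,18,19]
13<19: swap(5,5), lo=6 mid=6 ⇒ [5,6,8,9,12,13,15,16,17,18,19]
15<19: swap(6,6), lo=7 mid=7 ⇒ [5,6,8,9,12,13,15,16,17,18,19]
16<19: swap(7,7), lo=8 mid=8 ⇒ [5,6,8,9,12,13,15,16,17,18,19]
17<19: swap(8,8), lo=9 mid=9 ⇒ [5,6,8,9,12,13,15,16,17,18,19]
18<19: swap(9,9), lo=10 mid=10 ⇒ [5,6,8,9,12,13,15,16,17,18,19]
19=19: mid=11
done. lo=10 hi=10; v=[5,6,8,9,12,13,15,16,17,18,19]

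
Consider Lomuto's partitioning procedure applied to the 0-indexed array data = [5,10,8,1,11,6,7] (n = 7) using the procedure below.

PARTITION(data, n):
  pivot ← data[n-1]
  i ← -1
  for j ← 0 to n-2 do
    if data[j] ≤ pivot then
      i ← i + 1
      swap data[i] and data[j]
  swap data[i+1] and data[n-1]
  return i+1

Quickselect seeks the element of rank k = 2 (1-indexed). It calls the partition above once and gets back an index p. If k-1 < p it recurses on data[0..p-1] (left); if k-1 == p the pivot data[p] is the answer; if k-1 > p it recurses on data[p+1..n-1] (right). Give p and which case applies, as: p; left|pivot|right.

3; left

pivot = data[6] = 7; i = -1
j=0: data[0]=5 ≤ 7 → i=0, swap data[0],data[0] (no change) → [5,10,8,1,11,6,7]
j=1: data[1]=10 > 7 → no swap
j=2: data[2]=8 > 7 → no swap
j=3: data[3]=1 ≤ 7 → i=1, swap data[1],data[3] → [5,1,8,10,11,6,7]
j=4: data[4]=11 > 7 → no swap
j=5: data[5]=6 ≤ 7 → i=2, swap data[2],data[5] → [5,1,6,10,11,8,7]
final swap data[3],data[6] → [5,1,6,7,11,8,10]; return 3
p = 3; k-1 = 1 < 3 ⇒ left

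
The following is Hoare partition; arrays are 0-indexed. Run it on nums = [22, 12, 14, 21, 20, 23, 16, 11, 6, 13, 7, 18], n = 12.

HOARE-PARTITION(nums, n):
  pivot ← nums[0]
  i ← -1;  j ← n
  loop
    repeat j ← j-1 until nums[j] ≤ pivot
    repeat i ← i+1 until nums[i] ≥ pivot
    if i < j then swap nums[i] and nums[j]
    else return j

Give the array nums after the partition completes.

pivot = nums[0] = 22; i = -1, j = 12
j→11 (nums[11]=18≤22), i→0 (nums[0]=22≥22); i<j, swap → [18, 12, 14, 21, 20, 23, 16, 11, 6, 13, 7, 22]
j→10 (nums[10]=7≤22), i→5 (nums[5]=23≥22); i<j, swap → [18, 12, 14, 21, 20, 7, 16, 11, 6, 13, 23, 22]
j→9, i→10; i≥j, return j=9. nums = [18, 12, 14, 21, 20, 7, 16, 11, 6, 13, 23, 22]

[18, 12, 14, 21, 20, 7, 16, 11, 6, 13, 23, 22]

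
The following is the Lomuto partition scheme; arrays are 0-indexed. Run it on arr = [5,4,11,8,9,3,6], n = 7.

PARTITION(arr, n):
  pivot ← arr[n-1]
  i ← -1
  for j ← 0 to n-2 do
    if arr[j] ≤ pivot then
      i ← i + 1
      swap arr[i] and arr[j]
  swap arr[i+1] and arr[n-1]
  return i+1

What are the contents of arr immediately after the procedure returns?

pivot = arr[6] = 6; i = -1
j=0: arr[0]=5 ≤ 6 → i=0, swap arr[0],arr[0] (no change) → [5,4,11,8,9,3,6]
j=1: arr[1]=4 ≤ 6 → i=1, swap arr[1],arr[1] (no change) → [5,4,11,8,9,3,6]
j=2: arr[2]=11 > 6 → no swap
j=3: arr[3]=8 > 6 → no swap
j=4: arr[4]=9 > 6 → no swap
j=5: arr[5]=3 ≤ 6 → i=2, swap arr[2],arr[5] → [5,4,3,8,9,11,6]
final swap arr[3],arr[6] → [5,4,3,6,9,11,8]; return 3

[5,4,3,6,9,11,8]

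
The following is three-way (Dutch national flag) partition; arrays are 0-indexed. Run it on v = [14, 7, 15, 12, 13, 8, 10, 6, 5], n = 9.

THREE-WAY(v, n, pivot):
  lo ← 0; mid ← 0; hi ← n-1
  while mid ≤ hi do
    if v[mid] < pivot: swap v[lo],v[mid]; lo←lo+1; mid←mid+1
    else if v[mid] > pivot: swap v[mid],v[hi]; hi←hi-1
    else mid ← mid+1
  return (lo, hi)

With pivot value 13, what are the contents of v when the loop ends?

pivot = 13; lo=0, mid=0, hi=8
v[mid]=14>13: swap v[0],v[8]; hi=7 → [5, 7, 15, 12, 13, 8, 10, 6, 14]
v[mid]=5<13: swap v[0],v[0]; lo=1,mid=1 → [5, 7, 15, 12, 13, 8, 10, 6, 14]
v[mid]=7<13: swap v[1],v[1]; lo=2,mid=2 → [5, 7, 15, 12, 13, 8, 10, 6, 14]
v[mid]=15>13: swap v[2],v[7]; hi=6 → [5, 7, 6, 12, 13, 8, 10, 15, 14]
v[mid]=6<13: swap v[2],v[2]; lo=3,mid=3 → [5, 7, 6, 12, 13, 8, 10, 15, 14]
v[mid]=12<13: swap v[3],v[3]; lo=4,mid=4 → [5, 7, 6, 12, 13, 8, 10, 15, 14]
v[mid]=13=13: mid=5
v[mid]=8<13: swap v[4],v[5]; lo=5,mid=6 → [5, 7, 6, 12, 8, 13, 10, 15, 14]
v[mid]=10<13: swap v[5],v[6]; lo=6,mid=7 → [5, 7, 6, 12, 8, 10, 13, 15, 14]
end: lo=6, hi=6; v = [5, 7, 6, 12, 8, 10, 13, 15, 14]

[5, 7, 6, 12, 8, 10, 13, 15, 14]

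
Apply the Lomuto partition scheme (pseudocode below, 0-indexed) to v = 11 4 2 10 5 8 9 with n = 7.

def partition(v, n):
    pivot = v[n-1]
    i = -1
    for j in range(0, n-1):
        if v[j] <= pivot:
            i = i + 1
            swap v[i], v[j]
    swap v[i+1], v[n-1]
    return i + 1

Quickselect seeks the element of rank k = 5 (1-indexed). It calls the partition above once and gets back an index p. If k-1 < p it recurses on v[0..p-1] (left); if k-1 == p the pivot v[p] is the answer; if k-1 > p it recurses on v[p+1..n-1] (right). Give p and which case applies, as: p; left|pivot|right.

pivot = v[6] = 9; i = -1
j=0: v[0]=11 > 9 → no swap
j=1: v[1]=4 ≤ 9 → i=0, swap v[0],v[1] → 4 11 2 10 5 8 9
j=2: v[2]=2 ≤ 9 → i=1, swap v[1],v[2] → 4 2 11 10 5 8 9
j=3: v[3]=10 > 9 → no swap
j=4: v[4]=5 ≤ 9 → i=2, swap v[2],v[4] → 4 2 5 10 11 8 9
j=5: v[5]=8 ≤ 9 → i=3, swap v[3],v[5] → 4 2 5 8 11 10 9
final swap v[4],v[6] → 4 2 5 8 9 10 11; return 4
p = 4; k-1 = 4 == 4 ⇒ pivot

4; pivot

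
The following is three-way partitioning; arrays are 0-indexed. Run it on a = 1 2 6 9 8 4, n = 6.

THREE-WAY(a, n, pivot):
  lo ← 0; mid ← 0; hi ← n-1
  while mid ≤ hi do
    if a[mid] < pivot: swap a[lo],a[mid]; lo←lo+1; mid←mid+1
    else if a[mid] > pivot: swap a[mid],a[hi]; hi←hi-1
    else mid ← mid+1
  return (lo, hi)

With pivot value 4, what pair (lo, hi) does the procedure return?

(2, 2)

pivot = 4; lo=0, mid=0, hi=5
a[mid]=1<4: swap a[0],a[0]; lo=1,mid=1 → 1 2 6 9 8 4
a[mid]=2<4: swap a[1],a[1]; lo=2,mid=2 → 1 2 6 9 8 4
a[mid]=6>4: swap a[2],a[5]; hi=4 → 1 2 4 9 8 6
a[mid]=4=4: mid=3
a[mid]=9>4: swap a[3],a[4]; hi=3 → 1 2 4 8 9 6
a[mid]=8>4: swap a[3],a[3]; hi=2 → 1 2 4 8 9 6
end: lo=2, hi=2; a = 1 2 4 8 9 6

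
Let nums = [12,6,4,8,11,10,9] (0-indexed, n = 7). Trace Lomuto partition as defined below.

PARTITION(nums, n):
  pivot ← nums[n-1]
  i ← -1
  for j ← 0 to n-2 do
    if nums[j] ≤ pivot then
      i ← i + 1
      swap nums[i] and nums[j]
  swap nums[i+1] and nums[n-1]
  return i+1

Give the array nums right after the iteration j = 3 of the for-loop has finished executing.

[6,4,8,12,11,10,9]

pivot=9, i=-1
j=0: 12>9, skip
j=1: 6≤9, i=0, swap(0,1) ⇒ [6,12,4,8,11,10,9]
j=2: 4≤9, i=1, swap(1,2) ⇒ [6,4,12,8,11,10,9]
j=3: 8≤9, i=2, swap(2,3) ⇒ [6,4,8,12,11,10,9]
(after j=3) nums = [6,4,8,12,11,10,9]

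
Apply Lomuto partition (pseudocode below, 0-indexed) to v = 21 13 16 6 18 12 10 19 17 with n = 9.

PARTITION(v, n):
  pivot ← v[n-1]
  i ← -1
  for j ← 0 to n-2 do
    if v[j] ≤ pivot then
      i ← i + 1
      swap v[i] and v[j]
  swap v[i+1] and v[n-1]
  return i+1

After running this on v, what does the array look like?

13 16 6 12 10 17 18 19 21

pivot = v[8] = 17; i = -1
j=0: v[0]=21 > 17 → no swap
j=1: v[1]=13 ≤ 17 → i=0, swap v[0],v[1] → 13 21 16 6 18 12 10 19 17
j=2: v[2]=16 ≤ 17 → i=1, swap v[1],v[2] → 13 16 21 6 18 12 10 19 17
j=3: v[3]=6 ≤ 17 → i=2, swap v[2],v[3] → 13 16 6 21 18 12 10 19 17
j=4: v[4]=18 > 17 → no swap
j=5: v[5]=12 ≤ 17 → i=3, swap v[3],v[5] → 13 16 6 12 18 21 10 19 17
j=6: v[6]=10 ≤ 17 → i=4, swap v[4],v[6] → 13 16 6 12 10 21 18 19 17
j=7: v[7]=19 > 17 → no swap
final swap v[5],v[8] → 13 16 6 12 10 17 18 19 21; return 5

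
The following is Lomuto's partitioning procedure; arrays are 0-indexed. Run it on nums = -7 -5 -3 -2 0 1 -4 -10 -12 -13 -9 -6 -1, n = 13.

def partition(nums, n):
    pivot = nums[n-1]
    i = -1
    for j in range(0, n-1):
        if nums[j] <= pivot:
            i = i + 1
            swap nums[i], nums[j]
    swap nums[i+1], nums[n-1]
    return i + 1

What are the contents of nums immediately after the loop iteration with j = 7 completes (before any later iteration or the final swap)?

pivot = nums[12] = -1; i = -1
j=0: nums[0]=-7 ≤ -1 → i=0, swap nums[0],nums[0] (no change) → -7 -5 -3 -2 0 1 -4 -10 -12 -13 -9 -6 -1
j=1: nums[1]=-5 ≤ -1 → i=1, swap nums[1],nums[1] (no change) → -7 -5 -3 -2 0 1 -4 -10 -12 -13 -9 -6 -1
j=2: nums[2]=-3 ≤ -1 → i=2, swap nums[2],nums[2] (no change) → -7 -5 -3 -2 0 1 -4 -10 -12 -13 -9 -6 -1
j=3: nums[3]=-2 ≤ -1 → i=3, swap nums[3],nums[3] (no change) → -7 -5 -3 -2 0 1 -4 -10 -12 -13 -9 -6 -1
j=4: nums[4]=0 > -1 → no swap
j=5: nums[5]=1 > -1 → no swap
j=6: nums[6]=-4 ≤ -1 → i=4, swap nums[4],nums[6] → -7 -5 -3 -2 -4 1 0 -10 -12 -13 -9 -6 -1
j=7: nums[7]=-10 ≤ -1 → i=5, swap nums[5],nums[7] → -7 -5 -3 -2 -4 -10 0 1 -12 -13 -9 -6 -1
(after j=7) nums = -7 -5 -3 -2 -4 -10 0 1 -12 -13 -9 -6 -1

-7 -5 -3 -2 -4 -10 0 1 -12 -13 -9 -6 -1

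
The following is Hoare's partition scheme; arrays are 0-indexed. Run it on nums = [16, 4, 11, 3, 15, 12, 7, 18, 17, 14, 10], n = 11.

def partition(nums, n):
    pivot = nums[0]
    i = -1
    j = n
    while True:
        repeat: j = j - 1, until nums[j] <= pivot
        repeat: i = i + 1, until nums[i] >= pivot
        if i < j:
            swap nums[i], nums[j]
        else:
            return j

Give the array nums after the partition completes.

[10, 4, 11, 3, 15, 12, 7, 14, 17, 18, 16]

pivot = nums[0] = 16; i = -1, j = 11
j→10 (nums[10]=10≤16), i→0 (nums[0]=16≥16); i<j, swap → [10, 4, 11, 3, 15, 12, 7, 18, 17, 14, 16]
j→9 (nums[9]=14≤16), i→7 (nums[7]=18≥16); i<j, swap → [10, 4, 11, 3, 15, 12, 7, 14, 17, 18, 16]
j→7, i→8; i≥j, return j=7. nums = [10, 4, 11, 3, 15, 12, 7, 14, 17, 18, 16]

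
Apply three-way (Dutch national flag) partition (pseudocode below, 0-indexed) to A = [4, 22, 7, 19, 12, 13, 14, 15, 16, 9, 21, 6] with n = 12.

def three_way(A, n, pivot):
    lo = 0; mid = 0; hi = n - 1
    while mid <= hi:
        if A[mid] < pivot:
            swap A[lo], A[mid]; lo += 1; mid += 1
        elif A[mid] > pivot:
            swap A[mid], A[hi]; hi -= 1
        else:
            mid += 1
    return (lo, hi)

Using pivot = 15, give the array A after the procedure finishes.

lo=0 mid=0 hi=11
4<15: swap(0,0), lo=1 mid=1 ⇒ [4, 22, 7, 19, 12, 13, 14, 15, 16, 9, 21, 6]
22>15: swap(1,11), hi=10 ⇒ [4, 6, 7, 19, 12, 13, 14, 15, 16, 9, 21, 22]
6<15: swap(1,1), lo=2 mid=2 ⇒ [4, 6, 7, 19, 12, 13, 14, 15, 16, 9, 21, 22]
7<15: swap(2,2), lo=3 mid=3 ⇒ [4, 6, 7, 19, 12, 13, 14, 15, 16, 9, 21, 22]
19>15: swap(3,10), hi=9 ⇒ [4, 6, 7, 21, 12, 13, 14, 15, 16, 9, 19, 22]
21>15: swap(3,9), hi=8 ⇒ [4, 6, 7, 9, 12, 13, 14, 15, 16, 21, 19, 22]
9<15: swap(3,3), lo=4 mid=4 ⇒ [4, 6, 7, 9, 12, 13, 14, 15, 16, 21, 19, 22]
12<15: swap(4,4), lo=5 mid=5 ⇒ [4, 6, 7, 9, 12, 13, 14, 15, 16, 21, 19, 22]
13<15: swap(5,5), lo=6 mid=6 ⇒ [4, 6, 7, 9, 12, 13, 14, 15, 16, 21, 19, 22]
14<15: swap(6,6), lo=7 mid=7 ⇒ [4, 6, 7, 9, 12, 13, 14, 15, 16, 21, 19, 22]
15=15: mid=8
16>15: swap(8,8), hi=7 ⇒ [4, 6, 7, 9, 12, 13, 14, 15, 16, 21, 19, 22]
done. lo=7 hi=7; A=[4, 6, 7, 9, 12, 13, 14, 15, 16, 21, 19, 22]

[4, 6, 7, 9, 12, 13, 14, 15, 16, 21, 19, 22]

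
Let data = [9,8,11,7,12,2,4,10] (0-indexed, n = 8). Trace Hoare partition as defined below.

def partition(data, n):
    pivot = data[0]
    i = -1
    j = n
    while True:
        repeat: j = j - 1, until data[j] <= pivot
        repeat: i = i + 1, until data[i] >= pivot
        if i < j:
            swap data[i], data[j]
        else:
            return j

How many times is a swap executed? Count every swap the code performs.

pivot=9
j stops at 6 (4), i stops at 0 (9); swap ⇒ [4,8,11,7,12,2,9,10]
j stops at 5 (2), i stops at 2 (11); swap ⇒ [4,8,2,7,12,11,9,10]
j stops at 3, i stops at 4; i≥j ⇒ return 3. data=[4,8,2,7,12,11,9,10]

2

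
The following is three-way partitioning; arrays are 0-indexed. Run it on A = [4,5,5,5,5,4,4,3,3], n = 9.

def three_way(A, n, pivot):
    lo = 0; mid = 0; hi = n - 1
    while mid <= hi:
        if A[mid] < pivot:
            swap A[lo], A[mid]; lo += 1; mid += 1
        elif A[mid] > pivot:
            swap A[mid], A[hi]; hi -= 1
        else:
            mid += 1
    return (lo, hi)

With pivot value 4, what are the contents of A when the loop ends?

pivot = 4; lo=0, mid=0, hi=8
A[mid]=4=4: mid=1
A[mid]=5>4: swap A[1],A[8]; hi=7 → [4,3,5,5,5,4,4,3,5]
A[mid]=3<4: swap A[0],A[1]; lo=1,mid=2 → [3,4,5,5,5,4,4,3,5]
A[mid]=5>4: swap A[2],A[7]; hi=6 → [3,4,3,5,5,4,4,5,5]
A[mid]=3<4: swap A[1],A[2]; lo=2,mid=3 → [3,3,4,5,5,4,4,5,5]
A[mid]=5>4: swap A[3],A[6]; hi=5 → [3,3,4,4,5,4,5,5,5]
A[mid]=4=4: mid=4
A[mid]=5>4: swap A[4],A[5]; hi=4 → [3,3,4,4,4,5,5,5,5]
A[mid]=4=4: mid=5
end: lo=2, hi=4; A = [3,3,4,4,4,5,5,5,5]

[3,3,4,4,4,5,5,5,5]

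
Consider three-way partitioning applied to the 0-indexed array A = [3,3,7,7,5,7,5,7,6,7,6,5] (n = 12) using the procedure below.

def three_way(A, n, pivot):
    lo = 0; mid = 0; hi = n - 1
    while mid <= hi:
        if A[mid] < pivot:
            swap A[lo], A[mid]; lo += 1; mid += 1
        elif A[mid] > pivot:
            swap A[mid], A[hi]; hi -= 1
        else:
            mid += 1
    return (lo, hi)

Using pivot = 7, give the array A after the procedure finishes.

pivot = 7; lo=0, mid=0, hi=11
A[mid]=3<7: swap A[0],A[0]; lo=1,mid=1 → [3,3,7,7,5,7,5,7,6,7,6,5]
A[mid]=3<7: swap A[1],A[1]; lo=2,mid=2 → [3,3,7,7,5,7,5,7,6,7,6,5]
A[mid]=7=7: mid=3
A[mid]=7=7: mid=4
A[mid]=5<7: swap A[2],A[4]; lo=3,mid=5 → [3,3,5,7,7,7,5,7,6,7,6,5]
A[mid]=7=7: mid=6
A[mid]=5<7: swap A[3],A[6]; lo=4,mid=7 → [3,3,5,5,7,7,7,7,6,7,6,5]
A[mid]=7=7: mid=8
A[mid]=6<7: swap A[4],A[8]; lo=5,mid=9 → [3,3,5,5,6,7,7,7,7,7,6,5]
A[mid]=7=7: mid=10
A[mid]=6<7: swap A[5],A[10]; lo=6,mid=11 → [3,3,5,5,6,6,7,7,7,7,7,5]
A[mid]=5<7: swap A[6],A[11]; lo=7,mid=12 → [3,3,5,5,6,6,5,7,7,7,7,7]
end: lo=7, hi=11; A = [3,3,5,5,6,6,5,7,7,7,7,7]

[3,3,5,5,6,6,5,7,7,7,7,7]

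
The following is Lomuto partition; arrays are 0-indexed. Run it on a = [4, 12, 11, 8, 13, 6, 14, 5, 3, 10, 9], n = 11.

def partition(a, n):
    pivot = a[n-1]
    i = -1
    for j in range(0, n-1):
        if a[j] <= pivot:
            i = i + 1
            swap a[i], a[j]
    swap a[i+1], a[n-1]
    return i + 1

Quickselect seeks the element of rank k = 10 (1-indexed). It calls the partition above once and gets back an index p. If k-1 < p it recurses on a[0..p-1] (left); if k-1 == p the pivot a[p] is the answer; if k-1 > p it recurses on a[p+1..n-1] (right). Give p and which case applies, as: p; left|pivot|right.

5; right

pivot = a[10] = 9; i = -1
j=0: a[0]=4 ≤ 9 → i=0, swap a[0],a[0] (no change) → [4, 12, 11, 8, 13, 6, 14, 5, 3, 10, 9]
j=1: a[1]=12 > 9 → no swap
j=2: a[2]=11 > 9 → no swap
j=3: a[3]=8 ≤ 9 → i=1, swap a[1],a[3] → [4, 8, 11, 12, 13, 6, 14, 5, 3, 10, 9]
j=4: a[4]=13 > 9 → no swap
j=5: a[5]=6 ≤ 9 → i=2, swap a[2],a[5] → [4, 8, 6, 12, 13, 11, 14, 5, 3, 10, 9]
j=6: a[6]=14 > 9 → no swap
j=7: a[7]=5 ≤ 9 → i=3, swap a[3],a[7] → [4, 8, 6, 5, 13, 11, 14, 12, 3, 10, 9]
j=8: a[8]=3 ≤ 9 → i=4, swap a[4],a[8] → [4, 8, 6, 5, 3, 11, 14, 12, 13, 10, 9]
j=9: a[9]=10 > 9 → no swap
final swap a[5],a[10] → [4, 8, 6, 5, 3, 9, 14, 12, 13, 10, 11]; return 5
p = 5; k-1 = 9 > 5 ⇒ right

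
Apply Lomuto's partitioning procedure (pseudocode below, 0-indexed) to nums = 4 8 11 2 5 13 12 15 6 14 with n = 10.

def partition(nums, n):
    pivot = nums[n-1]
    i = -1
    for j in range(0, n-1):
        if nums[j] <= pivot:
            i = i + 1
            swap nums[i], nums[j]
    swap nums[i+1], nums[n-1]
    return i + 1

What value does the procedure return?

pivot = nums[9] = 14; i = -1
j=0: nums[0]=4 ≤ 14 → i=0, swap nums[0],nums[0] (no change) → 4 8 11 2 5 13 12 15 6 14
j=1: nums[1]=8 ≤ 14 → i=1, swap nums[1],nums[1] (no change) → 4 8 11 2 5 13 12 15 6 14
j=2: nums[2]=11 ≤ 14 → i=2, swap nums[2],nums[2] (no change) → 4 8 11 2 5 13 12 15 6 14
j=3: nums[3]=2 ≤ 14 → i=3, swap nums[3],nums[3] (no change) → 4 8 11 2 5 13 12 15 6 14
j=4: nums[4]=5 ≤ 14 → i=4, swap nums[4],nums[4] (no change) → 4 8 11 2 5 13 12 15 6 14
j=5: nums[5]=13 ≤ 14 → i=5, swap nums[5],nums[5] (no change) → 4 8 11 2 5 13 12 15 6 14
j=6: nums[6]=12 ≤ 14 → i=6, swap nums[6],nums[6] (no change) → 4 8 11 2 5 13 12 15 6 14
j=7: nums[7]=15 > 14 → no swap
j=8: nums[8]=6 ≤ 14 → i=7, swap nums[7],nums[8] → 4 8 11 2 5 13 12 6 15 14
final swap nums[8],nums[9] → 4 8 11 2 5 13 12 6 14 15; return 8

8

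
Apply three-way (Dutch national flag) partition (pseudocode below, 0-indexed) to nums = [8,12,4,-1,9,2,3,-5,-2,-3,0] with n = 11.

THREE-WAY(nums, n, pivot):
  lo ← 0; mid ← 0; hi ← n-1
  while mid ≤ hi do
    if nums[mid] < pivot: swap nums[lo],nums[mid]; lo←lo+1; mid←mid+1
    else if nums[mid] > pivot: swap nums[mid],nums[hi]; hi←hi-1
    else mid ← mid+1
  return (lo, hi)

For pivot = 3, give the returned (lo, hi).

pivot = 3; lo=0, mid=0, hi=10
nums[mid]=8>3: swap nums[0],nums[10]; hi=9 → [0,12,4,-1,9,2,3,-5,-2,-3,8]
nums[mid]=0<3: swap nums[0],nums[0]; lo=1,mid=1 → [0,12,4,-1,9,2,3,-5,-2,-3,8]
nums[mid]=12>3: swap nums[1],nums[9]; hi=8 → [0,-3,4,-1,9,2,3,-5,-2,12,8]
nums[mid]=-3<3: swap nums[1],nums[1]; lo=2,mid=2 → [0,-3,4,-1,9,2,3,-5,-2,12,8]
nums[mid]=4>3: swap nums[2],nums[8]; hi=7 → [0,-3,-2,-1,9,2,3,-5,4,12,8]
nums[mid]=-2<3: swap nums[2],nums[2]; lo=3,mid=3 → [0,-3,-2,-1,9,2,3,-5,4,12,8]
nums[mid]=-1<3: swap nums[3],nums[3]; lo=4,mid=4 → [0,-3,-2,-1,9,2,3,-5,4,12,8]
nums[mid]=9>3: swap nums[4],nums[7]; hi=6 → [0,-3,-2,-1,-5,2,3,9,4,12,8]
nums[mid]=-5<3: swap nums[4],nums[4]; lo=5,mid=5 → [0,-3,-2,-1,-5,2,3,9,4,12,8]
nums[mid]=2<3: swap nums[5],nums[5]; lo=6,mid=6 → [0,-3,-2,-1,-5,2,3,9,4,12,8]
nums[mid]=3=3: mid=7
end: lo=6, hi=6; nums = [0,-3,-2,-1,-5,2,3,9,4,12,8]

(6, 6)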